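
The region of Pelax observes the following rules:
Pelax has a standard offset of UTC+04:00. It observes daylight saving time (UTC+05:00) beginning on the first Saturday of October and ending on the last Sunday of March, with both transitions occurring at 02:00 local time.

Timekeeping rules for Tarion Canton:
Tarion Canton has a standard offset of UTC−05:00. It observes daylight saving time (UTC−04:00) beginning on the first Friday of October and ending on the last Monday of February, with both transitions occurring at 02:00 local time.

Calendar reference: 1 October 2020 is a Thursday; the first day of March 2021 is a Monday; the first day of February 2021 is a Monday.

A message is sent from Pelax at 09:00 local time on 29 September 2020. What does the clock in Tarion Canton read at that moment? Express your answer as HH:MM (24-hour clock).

1 October 2020 is a Thursday, so the first Saturday is October 3.
1 March 2021 is a Monday, so Sundays fall on 7, 14, 21, 28; the last is March 28.
Daylight saving runs 3 October 2020 – 28 March 2021; 29 September 2020 is outside that window, so Pelax is on standard time at UTC+04:00.
09:00 Pelax − 4h = 05:00 UTC.
1 October 2020 is a Thursday, so the first Friday is October 2.
1 February 2021 is a Monday, so Mondays fall on 1, 8, 15, 22; the last is February 22.
At the standard offset (UTC−05:00), 05:00 UTC − 5h = 00:00 Tarion Canton standard time.
The standard-time date in Tarion Canton, 29 September 2020, is outside the daylight-saving period (2 October 2020 – 22 February 2021), so Tarion Canton is on standard time, UTC−05:00.
05:00 UTC − 5h = 00:00 Tarion Canton.

00:00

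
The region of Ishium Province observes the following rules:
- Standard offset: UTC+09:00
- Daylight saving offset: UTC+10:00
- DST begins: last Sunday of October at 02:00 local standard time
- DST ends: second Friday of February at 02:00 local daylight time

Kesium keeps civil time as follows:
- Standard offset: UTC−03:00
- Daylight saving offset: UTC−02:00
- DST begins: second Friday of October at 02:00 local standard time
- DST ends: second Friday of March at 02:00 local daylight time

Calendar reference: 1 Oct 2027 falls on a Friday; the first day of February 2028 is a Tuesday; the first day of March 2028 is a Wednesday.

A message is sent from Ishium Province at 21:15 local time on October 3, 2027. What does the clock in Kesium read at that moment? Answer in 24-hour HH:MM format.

09:15

1 October 2027 is a Friday, so Sundays fall on 3, 10, 17, 24, 31; the last is October 31.
1 February 2028 is a Tuesday, so the first Friday is February 4 and the second is February 11.
October 3, 2027 does not fall between 31 October 2027 and 11 February 2028, so daylight saving is not in effect and Ishium Province is at UTC+09:00.
21:15 Ishium Province − 9h = 12:15 UTC.
1 October 2027 is a Friday, so the first Friday is October 1 and the second is October 8.
1 March 2028 is a Wednesday, so the first Friday is March 3 and the second is March 10.
At the standard offset (UTC−03:00), 12:15 UTC − 3h = 09:15 Kesium standard time.
The standard-time date in Kesium, October 3, 2027, is outside the daylight-saving period (8 October 2027 – 10 March 2028), so Kesium is on standard time, UTC−03:00.
12:15 UTC − 3h = 09:15 Kesium.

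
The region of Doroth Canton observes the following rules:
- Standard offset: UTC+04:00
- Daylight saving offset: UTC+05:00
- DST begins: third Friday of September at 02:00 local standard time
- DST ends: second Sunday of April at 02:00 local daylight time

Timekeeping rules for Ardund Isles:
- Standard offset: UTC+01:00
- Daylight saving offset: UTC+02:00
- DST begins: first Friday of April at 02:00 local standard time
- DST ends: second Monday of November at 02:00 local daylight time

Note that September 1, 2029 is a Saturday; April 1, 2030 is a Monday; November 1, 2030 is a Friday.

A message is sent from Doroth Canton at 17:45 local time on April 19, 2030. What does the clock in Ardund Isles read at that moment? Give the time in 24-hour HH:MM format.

15:45

1 September 2029 is a Saturday, so the first Friday is September 7 and the third is September 21.
1 April 2030 is a Monday, so the first Sunday is April 7 and the second is April 14.
April 19, 2030 does not fall between 21 September 2029 and 14 April 2030, so daylight saving is not in effect and Doroth Canton is at UTC+04:00.
17:45 Doroth Canton − 4h = 13:45 UTC.
1 April 2030 is a Monday, so the first Friday is April 5.
1 November 2030 is a Friday, so the first Monday is November 4 and the second is November 11.
At the standard offset (UTC+01:00), 13:45 UTC + 1h = 14:45 Ardund Isles standard time.
The standard-time date in Ardund Isles, April 19, 2030, falls between 5 April and 11 November, so daylight saving is in effect and Ardund Isles is at UTC+02:00.
13:45 UTC + 2h = 15:45 Ardund Isles.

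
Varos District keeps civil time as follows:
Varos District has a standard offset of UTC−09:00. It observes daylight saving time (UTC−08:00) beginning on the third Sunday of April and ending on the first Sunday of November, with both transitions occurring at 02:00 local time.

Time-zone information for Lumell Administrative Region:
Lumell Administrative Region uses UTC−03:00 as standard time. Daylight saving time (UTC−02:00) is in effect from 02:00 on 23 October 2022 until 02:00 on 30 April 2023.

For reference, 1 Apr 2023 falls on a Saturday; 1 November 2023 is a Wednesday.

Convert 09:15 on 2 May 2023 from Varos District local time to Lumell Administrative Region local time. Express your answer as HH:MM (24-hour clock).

1 April 2023 is a Saturday, so the first Sunday is April 2 and the third is April 16.
1 November 2023 is a Wednesday, so the first Sunday is November 5.
Daylight saving runs 16 April – 5 November; 2 May 2023 is inside that window, so Varos District is at UTC−08:00.
09:15 Varos District + 8h = 17:15 UTC.
At the standard offset (UTC−03:00), 17:15 UTC − 3h = 14:15 Lumell Administrative Region standard time.
Daylight saving runs 23 October 2022 – 30 April 2023; the standard-time date in Lumell Administrative Region, 2 May 2023, is outside that window, so Lumell Administrative Region is on standard time at UTC−03:00.
17:15 UTC − 3h = 14:15 Lumell Administrative Region.

14:15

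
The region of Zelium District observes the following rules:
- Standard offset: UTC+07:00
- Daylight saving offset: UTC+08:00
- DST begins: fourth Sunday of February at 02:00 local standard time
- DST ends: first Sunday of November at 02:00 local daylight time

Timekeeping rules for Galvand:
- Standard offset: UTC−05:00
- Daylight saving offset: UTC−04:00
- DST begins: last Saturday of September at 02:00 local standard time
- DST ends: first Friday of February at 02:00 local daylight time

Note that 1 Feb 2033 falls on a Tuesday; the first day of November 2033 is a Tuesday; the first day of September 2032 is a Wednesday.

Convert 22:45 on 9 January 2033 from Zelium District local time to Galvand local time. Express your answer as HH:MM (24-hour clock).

1 February 2033 is a Tuesday, so the first Sunday is February 6 and the fourth is February 27.
1 November 2033 is a Tuesday, so the first Sunday is November 6.
9 January 2033 does not fall between 27 February and 6 November, so daylight saving is not in effect and Zelium District is at UTC+07:00.
22:45 Zelium District − 7h = 15:45 UTC.
1 September 2032 is a Wednesday, so Saturdays fall on 4, 11, 18, 25; the last is September 25.
1 February 2033 is a Tuesday, so the first Friday is February 4.
At the standard offset (UTC−05:00), 15:45 UTC − 5h = 10:45 Galvand standard time.
The standard-time date in Galvand, 9 January 2033, falls between 25 September 2032 and 4 February 2033, so daylight saving is in effect and Galvand is at UTC−04:00.
15:45 UTC − 4h = 11:45 Galvand.

11:45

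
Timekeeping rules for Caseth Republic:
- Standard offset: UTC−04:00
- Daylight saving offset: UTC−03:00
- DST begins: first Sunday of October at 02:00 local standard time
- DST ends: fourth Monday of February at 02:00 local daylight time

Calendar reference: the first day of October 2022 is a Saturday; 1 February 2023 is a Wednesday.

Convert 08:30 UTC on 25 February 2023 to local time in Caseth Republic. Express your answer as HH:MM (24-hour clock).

1 October 2022 is a Saturday, so the first Sunday is October 2.
1 February 2023 is a Wednesday, so the first Monday is February 6 and the fourth is February 27.
At the standard offset (UTC−04:00), 08:30 UTC − 4h = 04:30 Caseth Republic standard time.
The standard-time date in Caseth Republic, 25 February 2023, lies within the daylight-saving period (2 October 2022 – 27 February 2023), so Caseth Republic is on daylight time, UTC−03:00.
08:30 UTC − 3h = 05:30 local.

05:30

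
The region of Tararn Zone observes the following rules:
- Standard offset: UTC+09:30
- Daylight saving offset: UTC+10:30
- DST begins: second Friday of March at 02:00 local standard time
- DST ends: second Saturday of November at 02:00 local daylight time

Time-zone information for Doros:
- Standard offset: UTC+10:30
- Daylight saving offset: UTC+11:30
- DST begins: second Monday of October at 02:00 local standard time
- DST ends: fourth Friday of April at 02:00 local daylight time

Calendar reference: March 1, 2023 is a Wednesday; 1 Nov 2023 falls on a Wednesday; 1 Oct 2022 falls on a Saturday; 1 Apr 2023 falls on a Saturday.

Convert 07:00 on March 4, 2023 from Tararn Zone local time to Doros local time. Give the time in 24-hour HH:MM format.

1 March 2023 is a Wednesday, so the first Friday is March 3 and the second is March 10.
1 November 2023 is a Wednesday, so the first Saturday is November 4 and the second is November 11.
March 4, 2023 does not fall between 10 March and 11 November, so daylight saving is not in effect and Tararn Zone is at UTC+09:30.
07:00 Tararn Zone − 9h30m = 21:30 UTC (rolling into the previous day, 3 March 2023).
1 October 2022 is a Saturday, so the first Monday is October 3 and the second is October 10.
1 April 2023 is a Saturday, so the first Friday is April 7 and the fourth is April 28.
At the standard offset (UTC+10:30), 21:30 UTC + 10h30m = 08:00 Doros standard time (rolling into the next day, 4 March 2023).
Daylight saving runs 10 October 2022 – 28 April 2023; the standard-time date in Doros, March 4, 2023, is inside that window, so Doros is at UTC+11:30.
21:30 UTC + 11h30m = 09:00 Doros (rolling into the next day, 4 March 2023).

09:00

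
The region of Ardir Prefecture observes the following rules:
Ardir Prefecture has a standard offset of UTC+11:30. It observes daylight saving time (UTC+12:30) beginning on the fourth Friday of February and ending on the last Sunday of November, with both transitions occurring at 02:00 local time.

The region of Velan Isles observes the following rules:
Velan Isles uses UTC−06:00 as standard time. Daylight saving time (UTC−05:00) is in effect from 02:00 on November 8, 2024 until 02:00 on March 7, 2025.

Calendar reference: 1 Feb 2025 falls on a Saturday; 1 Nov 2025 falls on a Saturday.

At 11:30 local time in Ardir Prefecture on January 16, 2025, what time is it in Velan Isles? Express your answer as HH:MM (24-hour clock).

1 February 2025 is a Saturday, so the first Friday is February 7 and the fourth is February 28.
1 November 2025 is a Saturday, so Sundays fall on 2, 9, 16, 23, 30; the last is November 30.
Daylight saving runs 28 February – 30 November; January 16, 2025 is outside that window, so Ardir Prefecture is on standard time at UTC+11:30.
11:30 Ardir Prefecture − 11h30m = 00:00 UTC.
At the standard offset (UTC−06:00), 00:00 UTC − 6h = 18:00 Velan Isles standard time (rolling into the previous day, 15 January 2025).
The standard-time date in Velan Isles, January 15, 2025, falls between 8 November 2024 and 7 March 2025, so daylight saving is in effect and Velan Isles is at UTC−05:00.
00:00 UTC − 5h = 19:00 Velan Isles (rolling into the previous day, 15 January 2025).

19:00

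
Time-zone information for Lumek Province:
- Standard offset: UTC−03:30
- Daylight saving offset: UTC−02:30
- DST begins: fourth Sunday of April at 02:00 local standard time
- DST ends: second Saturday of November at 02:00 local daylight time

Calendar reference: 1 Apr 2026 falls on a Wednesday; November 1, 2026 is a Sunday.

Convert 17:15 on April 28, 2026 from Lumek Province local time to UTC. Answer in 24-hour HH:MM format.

1 April 2026 is a Wednesday, so the first Sunday is April 5 and the fourth is April 26.
1 November 2026 is a Sunday, so the first Saturday is November 7 and the second is November 14.
April 28, 2026 falls between 26 April and 14 November, so daylight saving is in effect and Lumek Province is at UTC−02:30.
17:15 local + 2h30m = 19:45 UTC.

19:45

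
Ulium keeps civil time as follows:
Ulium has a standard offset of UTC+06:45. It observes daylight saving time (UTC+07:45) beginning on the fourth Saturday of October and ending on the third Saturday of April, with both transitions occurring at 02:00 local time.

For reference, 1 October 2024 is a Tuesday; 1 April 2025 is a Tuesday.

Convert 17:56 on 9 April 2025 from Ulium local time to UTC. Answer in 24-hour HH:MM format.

10:11

1 October 2024 is a Tuesday, so the first Saturday is October 5 and the fourth is October 26.
1 April 2025 is a Tuesday, so the first Saturday is April 5 and the third is April 19.
9 April 2025 falls between 26 October 2024 and 19 April 2025, so daylight saving is in effect and Ulium is at UTC+07:45.
17:56 local − 7h45m = 10:11 UTC.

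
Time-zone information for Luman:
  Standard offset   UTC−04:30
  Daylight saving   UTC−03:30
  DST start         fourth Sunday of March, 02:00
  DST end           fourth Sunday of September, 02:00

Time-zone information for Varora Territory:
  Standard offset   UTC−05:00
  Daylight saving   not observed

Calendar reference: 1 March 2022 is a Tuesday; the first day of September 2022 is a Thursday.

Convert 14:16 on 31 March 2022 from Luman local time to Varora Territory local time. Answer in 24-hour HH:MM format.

1 March 2022 is a Tuesday, so the first Sunday is March 6 and the fourth is March 27.
1 September 2022 is a Thursday, so the first Sunday is September 4 and the fourth is September 25.
31 March 2022 lies within the daylight-saving period (27 March – 25 September), so Luman is on daylight time, UTC−03:30.
14:16 Luman + 3h30m = 17:46 UTC.
Varora Territory stays on UTC−05:00 all year.
17:46 UTC − 5h = 12:46 Varora Territory.

12:46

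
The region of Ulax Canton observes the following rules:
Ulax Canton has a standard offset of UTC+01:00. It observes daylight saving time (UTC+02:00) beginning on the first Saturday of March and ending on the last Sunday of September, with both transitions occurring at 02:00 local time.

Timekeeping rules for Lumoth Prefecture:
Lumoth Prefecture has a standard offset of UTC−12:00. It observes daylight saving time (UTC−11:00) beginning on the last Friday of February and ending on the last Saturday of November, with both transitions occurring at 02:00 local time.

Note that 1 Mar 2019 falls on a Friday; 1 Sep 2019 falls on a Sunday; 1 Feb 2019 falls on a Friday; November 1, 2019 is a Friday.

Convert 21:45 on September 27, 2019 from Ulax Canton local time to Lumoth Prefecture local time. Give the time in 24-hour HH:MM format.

1 March 2019 is a Friday, so the first Saturday is March 2.
1 September 2019 is a Sunday, so Sundays fall on 1, 8, 15, 22, 29; the last is September 29.
September 27, 2019 lies within the daylight-saving period (2 March – 29 September), so Ulax Canton is on daylight time, UTC+02:00.
21:45 Ulax Canton − 2h = 19:45 UTC.
1 February 2019 is a Friday, so Fridays fall on 1, 8, 15, 22; the last is February 22.
1 November 2019 is a Friday, so Saturdays fall on 2, 9, 16, 23, 30; the last is November 30.
At the standard offset (UTC−12:00), 19:45 UTC − 12h = 07:45 Lumoth Prefecture standard time.
The standard-time date in Lumoth Prefecture, September 27, 2019, falls between 22 February and 30 November, so daylight saving is in effect and Lumoth Prefecture is at UTC−11:00.
19:45 UTC − 11h = 08:45 Lumoth Prefecture.

08:45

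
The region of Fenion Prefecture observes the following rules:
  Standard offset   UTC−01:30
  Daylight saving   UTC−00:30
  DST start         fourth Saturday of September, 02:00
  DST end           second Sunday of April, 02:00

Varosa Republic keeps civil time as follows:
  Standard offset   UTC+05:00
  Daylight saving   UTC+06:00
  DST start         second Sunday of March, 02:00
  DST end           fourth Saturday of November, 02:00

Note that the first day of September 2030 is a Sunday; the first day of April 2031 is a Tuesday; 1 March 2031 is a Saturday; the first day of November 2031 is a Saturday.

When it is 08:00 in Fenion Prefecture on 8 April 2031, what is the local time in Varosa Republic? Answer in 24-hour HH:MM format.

1 September 2030 is a Sunday, so the first Saturday is September 7 and the fourth is September 28.
1 April 2031 is a Tuesday, so the first Sunday is April 6 and the second is April 13.
Daylight saving runs 28 September 2030 – 13 April 2031; 8 April 2031 is inside that window, so Fenion Prefecture is at UTC−00:30.
08:00 Fenion Prefecture + 0h30m = 08:30 UTC.
1 March 2031 is a Saturday, so the first Sunday is March 2 and the second is March 9.
1 November 2031 is a Saturday, so the first Saturday is November 1 and the fourth is November 22.
At the standard offset (UTC+05:00), 08:30 UTC + 5h = 13:30 Varosa Republic standard time.
Daylight saving runs 9 March – 22 November; the standard-time date in Varosa Republic, 8 April 2031, is inside that window, so Varosa Republic is at UTC+06:00.
08:30 UTC + 6h = 14:30 Varosa Republic.

14:30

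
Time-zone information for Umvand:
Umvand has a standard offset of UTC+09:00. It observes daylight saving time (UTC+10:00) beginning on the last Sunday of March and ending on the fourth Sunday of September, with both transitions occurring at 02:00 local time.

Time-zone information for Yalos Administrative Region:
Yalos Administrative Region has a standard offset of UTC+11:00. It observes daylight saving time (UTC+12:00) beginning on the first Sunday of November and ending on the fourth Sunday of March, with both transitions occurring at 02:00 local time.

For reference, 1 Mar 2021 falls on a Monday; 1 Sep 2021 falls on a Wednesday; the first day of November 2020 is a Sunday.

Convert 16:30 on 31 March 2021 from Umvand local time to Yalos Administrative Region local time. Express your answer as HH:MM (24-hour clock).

17:30

1 March 2021 is a Monday, so Sundays fall on 7, 14, 21, 28; the last is March 28.
1 September 2021 is a Wednesday, so the first Sunday is September 5 and the fourth is September 26.
Daylight saving runs 28 March – 26 September; 31 March 2021 is inside that window, so Umvand is at UTC+10:00.
16:30 Umvand − 10h = 06:30 UTC.
1 November 2020 is a Sunday, so the first Sunday is November 1.
1 March 2021 is a Monday, so the first Sunday is March 7 and the fourth is March 28.
At the standard offset (UTC+11:00), 06:30 UTC + 11h = 17:30 Yalos Administrative Region standard time.
Daylight saving runs 1 November 2020 – 28 March 2021; the standard-time date in Yalos Administrative Region, 31 March 2021, is outside that window, so Yalos Administrative Region is on standard time at UTC+11:00.
06:30 UTC + 11h = 17:30 Yalos Administrative Region.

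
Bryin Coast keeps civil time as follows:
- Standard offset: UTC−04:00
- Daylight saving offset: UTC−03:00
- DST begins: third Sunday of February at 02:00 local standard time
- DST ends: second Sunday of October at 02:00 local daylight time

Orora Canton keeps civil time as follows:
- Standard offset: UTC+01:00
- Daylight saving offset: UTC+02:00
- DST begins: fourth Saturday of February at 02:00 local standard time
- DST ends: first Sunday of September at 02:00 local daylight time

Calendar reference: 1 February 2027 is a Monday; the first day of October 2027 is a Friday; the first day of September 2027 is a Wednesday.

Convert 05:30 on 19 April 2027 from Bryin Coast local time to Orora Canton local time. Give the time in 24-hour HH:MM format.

10:30

1 February 2027 is a Monday, so the first Sunday is February 7 and the third is February 21.
1 October 2027 is a Friday, so the first Sunday is October 3 and the second is October 10.
19 April 2027 falls between 21 February and 10 October, so daylight saving is in effect and Bryin Coast is at UTC−03:00.
05:30 Bryin Coast + 3h = 08:30 UTC.
1 February 2027 is a Monday, so the first Saturday is February 6 and the fourth is February 27.
1 September 2027 is a Wednesday, so the first Sunday is September 5.
At the standard offset (UTC+01:00), 08:30 UTC + 1h = 09:30 Orora Canton standard time.
The standard-time date in Orora Canton, 19 April 2027, lies within the daylight-saving period (27 February – 5 September), so Orora Canton is on daylight time, UTC+02:00.
08:30 UTC + 2h = 10:30 Orora Canton.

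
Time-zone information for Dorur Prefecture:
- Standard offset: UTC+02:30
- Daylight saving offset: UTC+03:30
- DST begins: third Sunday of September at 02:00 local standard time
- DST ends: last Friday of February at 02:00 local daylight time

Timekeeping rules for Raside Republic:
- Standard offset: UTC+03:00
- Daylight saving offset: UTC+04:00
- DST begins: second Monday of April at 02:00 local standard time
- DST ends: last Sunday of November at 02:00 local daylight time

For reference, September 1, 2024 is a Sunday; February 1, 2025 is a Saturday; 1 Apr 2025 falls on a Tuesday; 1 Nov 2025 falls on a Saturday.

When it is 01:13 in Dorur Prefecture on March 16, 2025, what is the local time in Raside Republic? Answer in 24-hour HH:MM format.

1 September 2024 is a Sunday, so the first Sunday is September 1 and the third is September 15.
1 February 2025 is a Saturday, so Fridays fall on 7, 14, 21, 28; the last is February 28.
March 16, 2025 does not fall between 15 September 2024 and 28 February 2025, so daylight saving is not in effect and Dorur Prefecture is at UTC+02:30.
01:13 Dorur Prefecture − 2h30m = 22:43 UTC (rolling into the previous day, 15 March 2025).
1 April 2025 is a Tuesday, so the first Monday is April 7 and the second is April 14.
1 November 2025 is a Saturday, so Sundays fall on 2, 9, 16, 23, 30; the last is November 30.
At the standard offset (UTC+03:00), 22:43 UTC + 3h = 01:43 Raside Republic standard time (rolling into the next day, 16 March 2025).
The standard-time date in Raside Republic, March 16, 2025, is outside the daylight-saving period (14 April – 30 November), so Raside Republic is on standard time, UTC+03:00.
22:43 UTC + 3h = 01:43 Raside Republic (rolling into the next day, 16 March 2025).

01:43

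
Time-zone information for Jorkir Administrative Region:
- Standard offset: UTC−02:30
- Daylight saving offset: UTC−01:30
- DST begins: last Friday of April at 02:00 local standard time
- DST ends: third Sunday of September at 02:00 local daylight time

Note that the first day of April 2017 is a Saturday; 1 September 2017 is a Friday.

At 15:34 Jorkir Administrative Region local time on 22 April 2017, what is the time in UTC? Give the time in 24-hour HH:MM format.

1 April 2017 is a Saturday, so Fridays fall on 7, 14, 21, 28; the last is April 28.
1 September 2017 is a Friday, so the first Sunday is September 3 and the third is September 17.
22 April 2017 does not fall between 28 April and 17 September, so daylight saving is not in effect and Jorkir Administrative Region is at UTC−02:30.
15:34 local + 2h30m = 18:04 UTC.

18:04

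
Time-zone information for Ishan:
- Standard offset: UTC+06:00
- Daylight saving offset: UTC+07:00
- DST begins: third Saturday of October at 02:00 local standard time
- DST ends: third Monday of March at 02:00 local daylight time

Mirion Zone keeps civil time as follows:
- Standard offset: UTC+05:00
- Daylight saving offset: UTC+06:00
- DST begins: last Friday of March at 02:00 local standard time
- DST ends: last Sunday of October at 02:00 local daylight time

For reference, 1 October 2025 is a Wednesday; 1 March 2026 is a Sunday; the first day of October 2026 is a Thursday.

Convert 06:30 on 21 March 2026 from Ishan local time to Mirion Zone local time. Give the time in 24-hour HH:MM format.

05:30

1 October 2025 is a Wednesday, so the first Saturday is October 4 and the third is October 18.
1 March 2026 is a Sunday, so the first Monday is March 2 and the third is March 16.
21 March 2026 does not fall between 18 October 2025 and 16 March 2026, so daylight saving is not in effect and Ishan is at UTC+06:00.
06:30 Ishan − 6h = 00:30 UTC.
1 March 2026 is a Sunday, so Fridays fall on 6, 13, 20, 27; the last is March 27.
1 October 2026 is a Thursday, so Sundays fall on 4, 11, 18, 25; the last is October 25.
At the standard offset (UTC+05:00), 00:30 UTC + 5h = 05:30 Mirion Zone standard time.
The standard-time date in Mirion Zone, 21 March 2026, does not fall between 27 March and 25 October, so daylight saving is not in effect and Mirion Zone is at UTC+05:00.
00:30 UTC + 5h = 05:30 Mirion Zone.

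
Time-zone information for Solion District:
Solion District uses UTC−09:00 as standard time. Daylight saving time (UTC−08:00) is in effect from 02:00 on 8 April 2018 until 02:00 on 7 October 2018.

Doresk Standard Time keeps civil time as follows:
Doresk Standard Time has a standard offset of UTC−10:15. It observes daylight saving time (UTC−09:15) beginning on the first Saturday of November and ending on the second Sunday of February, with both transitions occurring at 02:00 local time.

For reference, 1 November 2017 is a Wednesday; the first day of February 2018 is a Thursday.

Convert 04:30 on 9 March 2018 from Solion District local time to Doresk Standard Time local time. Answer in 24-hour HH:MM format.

9 March 2018 is outside the daylight-saving period (8 April – 7 October), so Solion District is on standard time, UTC−09:00.
04:30 Solion District + 9h = 13:30 UTC.
1 November 2017 is a Wednesday, so the first Saturday is November 4.
1 February 2018 is a Thursday, so the first Sunday is February 4 and the second is February 11.
At the standard offset (UTC−10:15), 13:30 UTC − 10h15m = 03:15 Doresk Standard Time standard time.
Daylight saving runs 4 November 2017 – 11 February 2018; the standard-time date in Doresk Standard Time, 9 March 2018, is outside that window, so Doresk Standard Time is on standard time at UTC−10:15.
13:30 UTC − 10h15m = 03:15 Doresk Standard Time.

03:15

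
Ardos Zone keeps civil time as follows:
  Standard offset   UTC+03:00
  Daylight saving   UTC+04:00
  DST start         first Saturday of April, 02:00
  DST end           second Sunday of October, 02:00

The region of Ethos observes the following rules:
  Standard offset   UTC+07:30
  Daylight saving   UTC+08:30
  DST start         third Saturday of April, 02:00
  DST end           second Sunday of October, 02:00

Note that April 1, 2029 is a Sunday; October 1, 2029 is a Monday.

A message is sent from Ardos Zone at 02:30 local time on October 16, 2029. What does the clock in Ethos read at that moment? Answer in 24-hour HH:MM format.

1 April 2029 is a Sunday, so the first Saturday is April 7.
1 October 2029 is a Monday, so the first Sunday is October 7 and the second is October 14.
October 16, 2029 is outside the daylight-saving period (7 April – 14 October), so Ardos Zone is on standard time, UTC+03:00.
02:30 Ardos Zone − 3h = 23:30 UTC (rolling into the previous day, 15 October 2029).
1 April 2029 is a Sunday, so the first Saturday is April 7 and the third is April 21.
1 October 2029 is a Monday, so the first Sunday is October 7 and the second is October 14.
At the standard offset (UTC+07:30), 23:30 UTC + 7h30m = 07:00 Ethos standard time (rolling into the next day, 16 October 2029).
Daylight saving runs 21 April – 14 October; the standard-time date in Ethos, October 16, 2029, is outside that window, so Ethos is on standard time at UTC+07:30.
23:30 UTC + 7h30m = 07:00 Ethos (rolling into the next day, 16 October 2029).

07:00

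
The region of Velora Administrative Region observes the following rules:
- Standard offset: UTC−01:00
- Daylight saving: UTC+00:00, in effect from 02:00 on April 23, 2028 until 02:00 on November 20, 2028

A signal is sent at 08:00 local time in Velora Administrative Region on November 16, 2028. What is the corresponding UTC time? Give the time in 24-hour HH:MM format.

November 16, 2028 falls between 23 April and 20 November, so daylight saving is in effect and Velora Administrative Region is at UTC+00:00.
08:00 local − 0h = 08:00 UTC.

08:00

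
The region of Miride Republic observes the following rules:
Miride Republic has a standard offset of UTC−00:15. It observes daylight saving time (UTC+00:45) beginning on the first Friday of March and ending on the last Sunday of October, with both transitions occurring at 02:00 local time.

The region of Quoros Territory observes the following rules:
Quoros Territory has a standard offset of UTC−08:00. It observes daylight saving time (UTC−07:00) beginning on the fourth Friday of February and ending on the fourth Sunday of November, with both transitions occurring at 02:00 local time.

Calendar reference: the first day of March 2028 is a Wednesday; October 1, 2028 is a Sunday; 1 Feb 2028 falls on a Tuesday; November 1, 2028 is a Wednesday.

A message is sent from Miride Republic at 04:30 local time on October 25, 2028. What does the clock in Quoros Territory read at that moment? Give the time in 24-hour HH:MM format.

1 March 2028 is a Wednesday, so the first Friday is March 3.
1 October 2028 is a Sunday, so Sundays fall on 1, 8, 15, 22, 29; the last is October 29.
Daylight saving runs 3 March – 29 October; October 25, 2028 is inside that window, so Miride Republic is at UTC+00:45.
04:30 Miride Republic − 0h45m = 03:45 UTC.
1 February 2028 is a Tuesday, so the first Friday is February 4 and the fourth is February 25.
1 November 2028 is a Wednesday, so the first Sunday is November 5 and the fourth is November 26.
At the standard offset (UTC−08:00), 03:45 UTC − 8h = 19:45 Quoros Territory standard time (rolling into the previous day, 24 October 2028).
Daylight saving runs 25 February – 26 November; the standard-time date in Quoros Territory, October 24, 2028, is inside that window, so Quoros Territory is at UTC−07:00.
03:45 UTC − 7h = 20:45 Quoros Territory (rolling into the previous day, 24 October 2028).

20:45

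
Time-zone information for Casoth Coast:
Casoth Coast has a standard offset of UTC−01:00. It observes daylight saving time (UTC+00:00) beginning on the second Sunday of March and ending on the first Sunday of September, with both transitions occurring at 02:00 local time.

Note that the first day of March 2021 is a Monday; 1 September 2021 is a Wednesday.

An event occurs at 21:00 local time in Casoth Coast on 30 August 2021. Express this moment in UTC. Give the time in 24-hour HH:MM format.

21:00

1 March 2021 is a Monday, so the first Sunday is March 7 and the second is March 14.
1 September 2021 is a Wednesday, so the first Sunday is September 5.
Daylight saving runs 14 March – 5 September; 30 August 2021 is inside that window, so Casoth Coast is at UTC+00:00.
21:00 local − 0h = 21:00 UTC.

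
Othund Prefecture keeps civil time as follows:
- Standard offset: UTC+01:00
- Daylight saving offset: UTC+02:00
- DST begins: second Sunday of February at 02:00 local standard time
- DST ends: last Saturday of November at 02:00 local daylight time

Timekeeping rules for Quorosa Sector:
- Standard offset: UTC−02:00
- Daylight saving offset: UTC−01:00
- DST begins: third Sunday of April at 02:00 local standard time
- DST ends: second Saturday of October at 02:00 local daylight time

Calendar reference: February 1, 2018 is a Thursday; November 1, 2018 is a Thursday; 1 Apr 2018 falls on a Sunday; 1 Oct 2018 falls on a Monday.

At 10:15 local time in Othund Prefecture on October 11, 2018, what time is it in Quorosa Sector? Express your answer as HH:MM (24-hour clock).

07:15

1 February 2018 is a Thursday, so the first Sunday is February 4 and the second is February 11.
1 November 2018 is a Thursday, so Saturdays fall on 3, 10, 17, 24; the last is November 24.
October 11, 2018 lies within the daylight-saving period (11 February – 24 November), so Othund Prefecture is on daylight time, UTC+02:00.
10:15 Othund Prefecture − 2h = 08:15 UTC.
1 April 2018 is a Sunday, so the first Sunday is April 1 and the third is April 15.
1 October 2018 is a Monday, so the first Saturday is October 6 and the second is October 13.
At the standard offset (UTC−02:00), 08:15 UTC − 2h = 06:15 Quorosa Sector standard time.
The standard-time date in Quorosa Sector, October 11, 2018, lies within the daylight-saving period (15 April – 13 October), so Quorosa Sector is on daylight time, UTC−01:00.
08:15 UTC − 1h = 07:15 Quorosa Sector.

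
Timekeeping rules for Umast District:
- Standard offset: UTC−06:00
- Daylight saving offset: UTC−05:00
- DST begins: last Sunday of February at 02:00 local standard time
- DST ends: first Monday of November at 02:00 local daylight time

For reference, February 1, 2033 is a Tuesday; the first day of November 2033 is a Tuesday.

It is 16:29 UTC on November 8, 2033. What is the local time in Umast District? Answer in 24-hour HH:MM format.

10:29

1 February 2033 is a Tuesday, so Sundays fall on 6, 13, 20, 27; the last is February 27.
1 November 2033 is a Tuesday, so the first Monday is November 7.
At the standard offset (UTC−06:00), 16:29 UTC − 6h = 10:29 Umast District standard time.
The standard-time date in Umast District, November 8, 2033, does not fall between 27 February and 7 November, so daylight saving is not in effect and Umast District is at UTC−06:00.
16:29 UTC − 6h = 10:29 local.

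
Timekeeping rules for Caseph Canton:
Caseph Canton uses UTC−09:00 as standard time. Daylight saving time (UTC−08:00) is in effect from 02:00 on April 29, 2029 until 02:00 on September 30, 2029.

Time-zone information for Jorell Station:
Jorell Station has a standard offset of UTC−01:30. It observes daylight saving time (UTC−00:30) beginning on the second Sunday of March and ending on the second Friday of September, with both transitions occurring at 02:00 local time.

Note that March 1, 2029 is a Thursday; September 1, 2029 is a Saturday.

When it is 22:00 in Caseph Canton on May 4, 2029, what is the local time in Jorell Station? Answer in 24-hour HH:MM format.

May 4, 2029 lies within the daylight-saving period (29 April – 30 September), so Caseph Canton is on daylight time, UTC−08:00.
22:00 Caseph Canton + 8h = 06:00 UTC (rolling into the next day, 5 May 2029).
1 March 2029 is a Thursday, so the first Sunday is March 4 and the second is March 11.
1 September 2029 is a Saturday, so the first Friday is September 7 and the second is September 14.
At the standard offset (UTC−01:30), 06:00 UTC − 1h30m = 04:30 Jorell Station standard time.
The standard-time date in Jorell Station, May 5, 2029, falls between 11 March and 14 September, so daylight saving is in effect and Jorell Station is at UTC−00:30.
06:00 UTC − 0h30m = 05:30 Jorell Station.

05:30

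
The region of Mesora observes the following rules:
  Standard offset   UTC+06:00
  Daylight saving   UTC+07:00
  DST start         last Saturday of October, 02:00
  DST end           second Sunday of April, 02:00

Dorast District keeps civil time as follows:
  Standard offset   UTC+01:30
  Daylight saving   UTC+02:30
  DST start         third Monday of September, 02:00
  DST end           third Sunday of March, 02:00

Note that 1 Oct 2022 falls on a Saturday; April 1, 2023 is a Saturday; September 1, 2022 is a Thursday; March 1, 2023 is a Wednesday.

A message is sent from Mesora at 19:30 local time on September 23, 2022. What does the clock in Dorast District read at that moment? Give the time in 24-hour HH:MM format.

1 October 2022 is a Saturday, so Saturdays fall on 1, 8, 15, 22, 29; the last is October 29.
1 April 2023 is a Saturday, so the first Sunday is April 2 and the second is April 9.
September 23, 2022 is outside the daylight-saving period (29 October 2022 – 9 April 2023), so Mesora is on standard time, UTC+06:00.
19:30 Mesora − 6h = 13:30 UTC.
1 September 2022 is a Thursday, so the first Monday is September 5 and the third is September 19.
1 March 2023 is a Wednesday, so the first Sunday is March 5 and the third is March 19.
At the standard offset (UTC+01:30), 13:30 UTC + 1h30m = 15:00 Dorast District standard time.
Daylight saving runs 19 September 2022 – 19 March 2023; the standard-time date in Dorast District, September 23, 2022, is inside that window, so Dorast District is at UTC+02:30.
13:30 UTC + 2h30m = 16:00 Dorast District.

16:00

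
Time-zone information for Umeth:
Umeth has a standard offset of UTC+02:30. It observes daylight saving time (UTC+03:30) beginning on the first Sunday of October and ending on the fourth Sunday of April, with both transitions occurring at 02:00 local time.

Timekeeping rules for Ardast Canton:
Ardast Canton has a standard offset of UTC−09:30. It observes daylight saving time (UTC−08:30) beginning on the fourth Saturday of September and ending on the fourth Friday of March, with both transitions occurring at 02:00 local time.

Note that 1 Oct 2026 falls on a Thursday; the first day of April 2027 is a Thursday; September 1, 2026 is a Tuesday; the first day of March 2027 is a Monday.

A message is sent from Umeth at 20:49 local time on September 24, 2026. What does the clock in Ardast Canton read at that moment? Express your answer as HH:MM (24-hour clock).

1 October 2026 is a Thursday, so the first Sunday is October 4.
1 April 2027 is a Thursday, so the first Sunday is April 4 and the fourth is April 25.
Daylight saving runs 4 October 2026 – 25 April 2027; September 24, 2026 is outside that window, so Umeth is on standard time at UTC+02:30.
20:49 Umeth − 2h30m = 18:19 UTC.
1 September 2026 is a Tuesday, so the first Saturday is September 5 and the fourth is September 26.
1 March 2027 is a Monday, so the first Friday is March 5 and the fourth is March 26.
At the standard offset (UTC−09:30), 18:19 UTC − 9h30m = 08:49 Ardast Canton standard time.
The standard-time date in Ardast Canton, September 24, 2026, is outside the daylight-saving period (26 September 2026 – 26 March 2027), so Ardast Canton is on standard time, UTC−09:30.
18:19 UTC − 9h30m = 08:49 Ardast Canton.

08:49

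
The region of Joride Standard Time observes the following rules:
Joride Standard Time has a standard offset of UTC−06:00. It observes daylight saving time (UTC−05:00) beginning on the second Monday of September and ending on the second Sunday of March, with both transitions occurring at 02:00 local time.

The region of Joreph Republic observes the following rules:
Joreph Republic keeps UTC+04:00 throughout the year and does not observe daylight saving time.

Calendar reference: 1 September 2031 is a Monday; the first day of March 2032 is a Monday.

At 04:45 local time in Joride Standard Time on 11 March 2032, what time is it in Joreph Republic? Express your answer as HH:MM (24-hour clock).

13:45

1 September 2031 is a Monday, so the first Monday is September 1 and the second is September 8.
1 March 2032 is a Monday, so the first Sunday is March 7 and the second is March 14.
Daylight saving runs 8 September 2031 – 14 March 2032; 11 March 2032 is inside that window, so Joride Standard Time is at UTC−05:00.
04:45 Joride Standard Time + 5h = 09:45 UTC.
Joreph Republic has no daylight saving, so its offset is UTC+04:00 year-round.
09:45 UTC + 4h = 13:45 Joreph Republic.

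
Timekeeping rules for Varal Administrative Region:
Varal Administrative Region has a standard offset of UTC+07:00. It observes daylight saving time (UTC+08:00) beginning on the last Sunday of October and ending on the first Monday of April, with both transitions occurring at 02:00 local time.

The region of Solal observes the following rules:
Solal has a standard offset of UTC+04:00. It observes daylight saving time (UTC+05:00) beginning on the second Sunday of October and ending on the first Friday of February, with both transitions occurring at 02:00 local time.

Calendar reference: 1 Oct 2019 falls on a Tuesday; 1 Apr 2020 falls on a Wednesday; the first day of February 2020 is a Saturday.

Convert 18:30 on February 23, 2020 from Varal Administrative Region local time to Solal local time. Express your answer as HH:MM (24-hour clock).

1 October 2019 is a Tuesday, so Sundays fall on 6, 13, 20, 27; the last is October 27.
1 April 2020 is a Wednesday, so the first Monday is April 6.
Daylight saving runs 27 October 2019 – 6 April 2020; February 23, 2020 is inside that window, so Varal Administrative Region is at UTC+08:00.
18:30 Varal Administrative Region − 8h = 10:30 UTC.
1 October 2019 is a Tuesday, so the first Sunday is October 6 and the second is October 13.
1 February 2020 is a Saturday, so the first Friday is February 7.
At the standard offset (UTC+04:00), 10:30 UTC + 4h = 14:30 Solal standard time.
The standard-time date in Solal, February 23, 2020, does not fall between 13 October 2019 and 7 February 2020, so daylight saving is not in effect and Solal is at UTC+04:00.
10:30 UTC + 4h = 14:30 Solal.

14:30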